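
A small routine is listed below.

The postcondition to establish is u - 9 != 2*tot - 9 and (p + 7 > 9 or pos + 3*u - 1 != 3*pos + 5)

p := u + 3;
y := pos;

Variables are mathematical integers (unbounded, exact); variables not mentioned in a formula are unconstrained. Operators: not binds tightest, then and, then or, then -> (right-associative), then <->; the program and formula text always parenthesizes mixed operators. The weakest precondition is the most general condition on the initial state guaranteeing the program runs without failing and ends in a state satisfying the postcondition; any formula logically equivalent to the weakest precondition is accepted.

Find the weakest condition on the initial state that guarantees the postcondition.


Working backward. After the program, the postcondition u - 9 != 2*tot - 9 and (p + 7 > 9 or pos + 3*u - 1 != 3*pos + 5) must hold; in canonical form it is u != 2*tot and (p > 2 or 3*u != 2*pos + 6).
Before y := pos: u != 2*tot and (p > 2 or 3*u != 2*pos + 6)
Before p := u + 3: u != 2*tot and (u > -1 or 3*u != 2*pos + 6)
Answer: WP = u != 2*tot and (u > -1 or 3*u != 2*pos + 6)


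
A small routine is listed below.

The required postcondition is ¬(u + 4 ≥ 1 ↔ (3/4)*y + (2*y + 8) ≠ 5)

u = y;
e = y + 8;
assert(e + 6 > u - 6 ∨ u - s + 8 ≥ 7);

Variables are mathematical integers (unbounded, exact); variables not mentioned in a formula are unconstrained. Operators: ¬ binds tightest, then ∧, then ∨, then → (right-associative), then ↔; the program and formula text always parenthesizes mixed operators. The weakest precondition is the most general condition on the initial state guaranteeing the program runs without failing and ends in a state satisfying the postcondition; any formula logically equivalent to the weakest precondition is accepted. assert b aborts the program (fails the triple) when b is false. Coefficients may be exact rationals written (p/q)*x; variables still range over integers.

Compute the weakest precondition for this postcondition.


Working backward. After the program, the postcondition ¬(u + 4 ≥ 1 ↔ (3/4)*y + (2*y + 8) ≠ 5) must hold; in canonical form it is ¬(u ≥ -3 ↔ (11/4)*y ≠ -3).
Before assert e + 6 > u - 6 ∨ u - s + 8 ≥ 7: (e > u - 12 ∨ u ≥ s - 1) ∧ (¬(u ≥ -3 ↔ (11/4)*y ≠ -3))
Before e := y + 8: (y > u - 20 ∨ u ≥ s - 1) ∧ (¬(u ≥ -3 ↔ (11/4)*y ≠ -3))
Before u := y: ¬(y ≥ -3 ↔ (11/4)*y ≠ -3)
Answer: WP = ¬(y ≥ -3 ↔ (11/4)*y ≠ -3)


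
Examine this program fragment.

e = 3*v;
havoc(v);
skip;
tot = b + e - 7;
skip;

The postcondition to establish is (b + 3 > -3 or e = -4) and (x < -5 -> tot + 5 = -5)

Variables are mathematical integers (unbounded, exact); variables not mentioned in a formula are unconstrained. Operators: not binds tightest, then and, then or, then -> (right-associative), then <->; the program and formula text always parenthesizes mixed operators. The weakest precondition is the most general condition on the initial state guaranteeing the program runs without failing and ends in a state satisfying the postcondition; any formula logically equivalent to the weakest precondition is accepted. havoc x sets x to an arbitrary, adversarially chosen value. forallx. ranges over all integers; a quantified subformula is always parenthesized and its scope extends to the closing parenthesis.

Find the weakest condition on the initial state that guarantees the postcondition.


Working backward. After the program, the postcondition (b + 3 > -3 or e = -4) and (x < -5 -> tot + 5 = -5) must hold; in canonical form it is (b > -6 or e = -4) and (x < -5 -> tot = -10).
Before skip: (b > -6 or e = -4) and (x < -5 -> tot = -10)
Before tot := b + e - 7: (b > -6 or e = -4) and (x < -5 -> b + e = -3)
Before skip: (b > -6 or e = -4) and (x < -5 -> b + e = -3)
Before havoc v: (b > -6 or e = -4) and (x < -5 -> b + e = -3)
Before e := 3*v: (b > -6 or 3*v = -4) and (x < -5 -> b + 3*v = -3)
Answer: WP = (b > -6 or 3*v = -4) and (x < -5 -> b + 3*v = -3)


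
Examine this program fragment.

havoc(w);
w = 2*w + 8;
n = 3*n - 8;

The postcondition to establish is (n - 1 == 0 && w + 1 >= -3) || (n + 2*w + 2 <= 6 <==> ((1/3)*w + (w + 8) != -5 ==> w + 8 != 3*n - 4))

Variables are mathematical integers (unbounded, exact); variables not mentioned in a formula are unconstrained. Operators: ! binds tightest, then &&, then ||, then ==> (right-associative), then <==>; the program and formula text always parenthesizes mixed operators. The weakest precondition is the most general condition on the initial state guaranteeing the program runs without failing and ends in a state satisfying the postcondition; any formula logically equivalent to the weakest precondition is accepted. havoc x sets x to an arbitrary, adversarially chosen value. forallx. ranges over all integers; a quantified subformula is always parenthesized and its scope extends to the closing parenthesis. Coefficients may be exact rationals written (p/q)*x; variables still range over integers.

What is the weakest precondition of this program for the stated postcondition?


Working backward. After the program, the postcondition (n - 1 == 0 && w + 1 >= -3) || (n + 2*w + 2 <= 6 <==> ((1/3)*w + (w + 8) != -5 ==> w + 8 != 3*n - 4)) must hold; in canonical form it is (n == 1 && w >= -4) || (n + 2*w <= 4 <==> ((4/3)*w != -13 ==> w != 3*n - 12)).
Before n := 3*n - 8: (3*n == 9 && w >= -4) || (3*n + 2*w <= 12 <==> ((4/3)*w != -13 ==> w != 9*n - 36))
Before w := 2*w + 8: (3*n == 9 && 2*w >= -12) || (3*n + 4*w <= -4 <==> ((8/3)*w != -71/3 ==> 2*w != 9*n - 44))
Before havoc w: forall w_1. ((3*n == 9 && 2*w_1 >= -12) || (3*n + 4*w_1 <= -4 <==> ((8/3)*w_1 != -71/3 ==> 2*w_1 != 9*n - 44)))
Answer: WP = forall w_1. ((3*n == 9 && 2*w_1 >= -12) || (3*n + 4*w_1 <= -4 <==> ((8/3)*w_1 != -71/3 ==> 2*w_1 != 9*n - 44)))


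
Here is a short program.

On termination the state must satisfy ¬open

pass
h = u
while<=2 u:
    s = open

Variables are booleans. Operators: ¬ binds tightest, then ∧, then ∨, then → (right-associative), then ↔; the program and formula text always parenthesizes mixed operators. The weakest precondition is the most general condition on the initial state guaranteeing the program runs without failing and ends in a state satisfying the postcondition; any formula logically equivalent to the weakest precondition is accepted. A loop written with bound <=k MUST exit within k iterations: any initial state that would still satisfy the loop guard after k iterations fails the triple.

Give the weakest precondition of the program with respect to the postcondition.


Working backward. After the program, ¬open must hold.
Before the loop (bound <=2), unroll the exhaustion recursion (WP_0 = exit-now case; WP_j = one more guarded iteration, up to j = 2):
  WP_0: (¬u) ∧ (¬open)
  WP_1: (u → ((¬u) ∧ (¬open))) ∧ ((¬u) → (¬open))
  WP_2: (u → ((u → ((¬u) ∧ (¬open))) ∧ ((¬u) → (¬open)))) ∧ ((¬u) → (¬open))
So before the loop: (u → ((u → ((¬u) ∧ (¬open))) ∧ ((¬u) → (¬open)))) ∧ ((¬u) → (¬open))
Before h := u: (u → ((u → ((¬u) ∧ (¬open))) ∧ ((¬u) → (¬open)))) ∧ ((¬u) → (¬open))
Before skip: (u → ((u → ((¬u) ∧ (¬open))) ∧ ((¬u) → (¬open)))) ∧ ((¬u) → (¬open))
Answer: WP = (u → ((u → ((¬u) ∧ (¬open))) ∧ ((¬u) → (¬open)))) ∧ ((¬u) → (¬open))


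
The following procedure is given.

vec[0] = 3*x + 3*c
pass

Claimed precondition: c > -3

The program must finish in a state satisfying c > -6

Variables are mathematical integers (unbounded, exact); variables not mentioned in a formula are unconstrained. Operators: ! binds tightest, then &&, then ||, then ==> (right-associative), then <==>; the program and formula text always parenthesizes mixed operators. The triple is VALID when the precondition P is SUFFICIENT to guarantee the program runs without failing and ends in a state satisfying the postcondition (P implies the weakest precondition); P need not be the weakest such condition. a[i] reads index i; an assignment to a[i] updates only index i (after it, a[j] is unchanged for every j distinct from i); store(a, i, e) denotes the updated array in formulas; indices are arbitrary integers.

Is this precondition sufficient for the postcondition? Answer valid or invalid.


Working backward. After the program, c > -6 must hold.
Before skip: c > -6
Before vec[0] := 3*x + 3*c: c > -6
The weakest precondition is c > -6.
Check whether c > -3 implies it.
Every state satisfying the precondition satisfies the weakest precondition: the implication holds.
Answer: valid


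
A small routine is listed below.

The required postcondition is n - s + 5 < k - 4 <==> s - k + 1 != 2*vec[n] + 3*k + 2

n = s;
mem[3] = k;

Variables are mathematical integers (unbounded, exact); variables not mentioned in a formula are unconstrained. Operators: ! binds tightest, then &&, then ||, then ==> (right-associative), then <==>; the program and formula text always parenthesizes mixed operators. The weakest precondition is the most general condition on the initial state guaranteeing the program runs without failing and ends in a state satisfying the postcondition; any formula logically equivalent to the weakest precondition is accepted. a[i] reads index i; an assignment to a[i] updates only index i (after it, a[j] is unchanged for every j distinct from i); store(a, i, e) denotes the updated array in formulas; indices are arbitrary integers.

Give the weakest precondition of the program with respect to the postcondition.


Working backward. After the program, the postcondition n - s + 5 < k - 4 <==> s - k + 1 != 2*vec[n] + 3*k + 2 must hold; in canonical form it is n < k + s - 9 <==> s != 2*vec[n] + 4*k + 1.
Before mem[3] := k: n < k + s - 9 <==> s != 2*vec[n] + 4*k + 1
Before n := s: k > 9 <==> s != 2*vec[s] + 4*k + 1
Answer: WP = k > 9 <==> s != 2*vec[s] + 4*k + 1


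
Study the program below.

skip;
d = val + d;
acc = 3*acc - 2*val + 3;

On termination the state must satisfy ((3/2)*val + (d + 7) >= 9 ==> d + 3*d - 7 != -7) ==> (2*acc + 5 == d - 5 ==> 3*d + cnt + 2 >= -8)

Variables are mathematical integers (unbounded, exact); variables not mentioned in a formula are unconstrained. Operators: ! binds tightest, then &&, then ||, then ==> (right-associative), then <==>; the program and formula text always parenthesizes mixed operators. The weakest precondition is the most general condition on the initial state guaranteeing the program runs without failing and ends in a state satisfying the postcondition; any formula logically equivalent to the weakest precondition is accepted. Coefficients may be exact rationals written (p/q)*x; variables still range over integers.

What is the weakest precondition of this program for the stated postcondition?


Working backward. After the program, the postcondition ((3/2)*val + (d + 7) >= 9 ==> d + 3*d - 7 != -7) ==> (2*acc + 5 == d - 5 ==> 3*d + cnt + 2 >= -8) must hold; in canonical form it is (d + (3/2)*val >= 2 ==> 4*d != 0) ==> (2*acc == d - 10 ==> cnt + 3*d >= -10).
Before acc := 3*acc - 2*val + 3: (d + (3/2)*val >= 2 ==> 4*d != 0) ==> (6*acc == d + 4*val - 16 ==> cnt + 3*d >= -10)
Before d := val + d: (d + (5/2)*val >= 2 ==> 4*d + 4*val != 0) ==> (6*acc == d + 5*val - 16 ==> cnt + 3*d + 3*val >= -10)
Before skip: (d + (5/2)*val >= 2 ==> 4*d + 4*val != 0) ==> (6*acc == d + 5*val - 16 ==> cnt + 3*d + 3*val >= -10)
Answer: WP = (d + (5/2)*val >= 2 ==> 4*d + 4*val != 0) ==> (6*acc == d + 5*val - 16 ==> cnt + 3*d + 3*val >= -10)


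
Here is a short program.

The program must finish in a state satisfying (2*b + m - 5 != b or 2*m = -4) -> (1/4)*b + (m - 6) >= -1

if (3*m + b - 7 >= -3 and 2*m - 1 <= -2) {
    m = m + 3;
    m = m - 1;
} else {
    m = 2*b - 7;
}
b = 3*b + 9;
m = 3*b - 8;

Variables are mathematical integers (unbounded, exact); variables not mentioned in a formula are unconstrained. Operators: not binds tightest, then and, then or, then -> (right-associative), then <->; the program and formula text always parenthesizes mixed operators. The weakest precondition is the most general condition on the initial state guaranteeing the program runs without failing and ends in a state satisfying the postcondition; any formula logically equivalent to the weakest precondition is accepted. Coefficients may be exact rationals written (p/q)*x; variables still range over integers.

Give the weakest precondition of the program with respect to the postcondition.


Working backward. After the program, the postcondition (2*b + m - 5 != b or 2*m = -4) -> (1/4)*b + (m - 6) >= -1 must hold; in canonical form it is (b + m != 5 or 2*m = -4) -> (1/4)*b + m >= 5.
Before m := 3*b - 8: (4*b != 13 or 6*b = 12) -> (13/4)*b >= 13
Before b := 3*b + 9: (12*b != -23 or 18*b = -42) -> (39/4)*b >= -65/4
Then branch requires (12*b != -23 or 18*b = -42) -> (39/4)*b >= -65/4; else branch requires (12*b != -23 or 18*b = -42) -> (39/4)*b >= -65/4.
Before the if: ((b + 3*m >= 4 and 2*m <= -1) -> ((12*b != -23 or 18*b = -42) -> (39/4)*b >= -65/4)) and ((not (b + 3*m >= 4 and 2*m <= -1)) -> ((12*b != -23 or 18*b = -42) -> (39/4)*b >= -65/4))
Answer: WP = ((b + 3*m >= 4 and 2*m <= -1) -> ((12*b != -23 or 18*b = -42) -> (39/4)*b >= -65/4)) and ((not (b + 3*m >= 4 and 2*m <= -1)) -> ((12*b != -23 or 18*b = -42) -> (39/4)*b >= -65/4))


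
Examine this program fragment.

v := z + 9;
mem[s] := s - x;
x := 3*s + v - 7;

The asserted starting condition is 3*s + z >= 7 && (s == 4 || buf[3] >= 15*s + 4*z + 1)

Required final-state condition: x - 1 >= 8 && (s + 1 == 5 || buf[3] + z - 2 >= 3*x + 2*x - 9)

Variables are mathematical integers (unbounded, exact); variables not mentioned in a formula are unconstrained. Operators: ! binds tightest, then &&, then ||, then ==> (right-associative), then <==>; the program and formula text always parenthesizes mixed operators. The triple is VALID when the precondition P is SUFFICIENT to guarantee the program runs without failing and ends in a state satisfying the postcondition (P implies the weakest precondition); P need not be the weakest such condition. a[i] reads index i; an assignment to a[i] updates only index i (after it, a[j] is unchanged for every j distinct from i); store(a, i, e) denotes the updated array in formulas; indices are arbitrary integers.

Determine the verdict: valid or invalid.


Working backward. After the program, the postcondition x - 1 >= 8 && (s + 1 == 5 || buf[3] + z - 2 >= 3*x + 2*x - 9) must hold; in canonical form it is x >= 9 && (s == 4 || buf[3] + z >= 5*x - 7).
Before x := 3*s + v - 7: 3*s + v >= 16 && (s == 4 || buf[3] + z >= 15*s + 5*v - 42)
Before mem[s] := s - x: 3*s + v >= 16 && (s == 4 || buf[3] + z >= 15*s + 5*v - 42)
Before v := z + 9: 3*s + z >= 7 && (s == 4 || buf[3] >= 15*s + 4*z + 3)
The weakest precondition is 3*s + z >= 7 && (s == 4 || buf[3] >= 15*s + 4*z + 3).
Check whether 3*s + z >= 7 && (s == 4 || buf[3] >= 15*s + 4*z + 1) implies it.
Countermodel: at the initial state buf = {[3] = 29, elsewhere 29}, s = 0, z = 7, the precondition holds but the weakest precondition fails.
Answer: invalid


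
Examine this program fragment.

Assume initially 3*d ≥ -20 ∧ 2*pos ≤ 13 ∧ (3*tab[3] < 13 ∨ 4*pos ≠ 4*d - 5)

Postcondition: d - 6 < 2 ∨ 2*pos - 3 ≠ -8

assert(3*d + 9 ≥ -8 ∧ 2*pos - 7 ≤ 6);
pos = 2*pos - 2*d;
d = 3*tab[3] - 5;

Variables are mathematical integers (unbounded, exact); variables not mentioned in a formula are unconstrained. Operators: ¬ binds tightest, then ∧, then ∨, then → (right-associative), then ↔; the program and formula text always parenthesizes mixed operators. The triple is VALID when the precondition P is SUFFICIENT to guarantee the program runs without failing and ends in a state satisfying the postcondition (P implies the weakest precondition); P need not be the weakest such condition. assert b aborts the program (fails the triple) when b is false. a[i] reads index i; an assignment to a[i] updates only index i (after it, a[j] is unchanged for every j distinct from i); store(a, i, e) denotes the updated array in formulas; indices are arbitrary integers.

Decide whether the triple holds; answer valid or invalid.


Working backward. After the program, the postcondition d - 6 < 2 ∨ 2*pos - 3 ≠ -8 must hold; in canonical form it is d < 8 ∨ 2*pos ≠ -5.
Before d := 3*tab[3] - 5: 3*tab[3] < 13 ∨ 2*pos ≠ -5
Before pos := 2*pos - 2*d: 3*tab[3] < 13 ∨ 4*pos ≠ 4*d - 5
Before assert 3*d + 9 ≥ -8 ∧ 2*pos - 7 ≤ 6: 3*d ≥ -17 ∧ 2*pos ≤ 13 ∧ (3*tab[3] < 13 ∨ 4*pos ≠ 4*d - 5)
The weakest precondition is 3*d ≥ -17 ∧ 2*pos ≤ 13 ∧ (3*tab[3] < 13 ∨ 4*pos ≠ 4*d - 5).
Check whether 3*d ≥ -20 ∧ 2*pos ≤ 13 ∧ (3*tab[3] < 13 ∨ 4*pos ≠ 4*d - 5) implies it.
Countermodel: at the initial state d = -6, pos = 0, tab = {[3] = 5, elsewhere 5}, the precondition holds but the weakest precondition fails.
Answer: invalid


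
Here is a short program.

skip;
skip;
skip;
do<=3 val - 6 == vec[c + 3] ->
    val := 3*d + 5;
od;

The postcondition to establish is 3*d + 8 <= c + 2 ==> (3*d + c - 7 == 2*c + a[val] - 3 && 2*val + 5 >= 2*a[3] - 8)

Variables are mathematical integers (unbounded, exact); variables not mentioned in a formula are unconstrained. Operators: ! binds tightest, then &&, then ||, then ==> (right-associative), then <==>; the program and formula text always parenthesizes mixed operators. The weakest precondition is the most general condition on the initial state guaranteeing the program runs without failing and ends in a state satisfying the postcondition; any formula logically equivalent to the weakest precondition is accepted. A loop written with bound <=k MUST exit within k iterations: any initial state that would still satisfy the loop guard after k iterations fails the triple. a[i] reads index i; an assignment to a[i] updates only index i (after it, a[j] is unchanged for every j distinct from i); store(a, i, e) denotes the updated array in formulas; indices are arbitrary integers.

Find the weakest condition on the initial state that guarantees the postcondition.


Working backward. After the program, the postcondition 3*d + 8 <= c + 2 ==> (3*d + c - 7 == 2*c + a[val] - 3 && 2*val + 5 >= 2*a[3] - 8) must hold; in canonical form it is 3*d <= c - 6 ==> (3*d == a[val] + c + 4 && 2*val >= 2*a[3] - 13).
Before the loop (bound <=3), unroll the exhaustion recursion (WP_0 = exit-now case; WP_j = one more guarded iteration, up to j = 3):
  WP_0: (!(val == vec[c + 3] + 6)) && (3*d <= c - 6 ==> (3*d == a[val] + c + 4 && 2*val >= 2*a[3] - 13))
  WP_1: (val == vec[c + 3] + 6 ==> ((!(3*d == vec[c + 3] + 1)) && (3*d <= c - 6 ==> (3*d == a[3*d + 5] + c + 4 && 6*d >= 2*a[3] - 23)))) && ((!(val == vec[c + 3] + 6)) ==> (3*d <= c - 6 ==> (3*d == a[val] + c + 4 && 2*val >= 2*a[3] - 13)))
  WP_2: (val == vec[c + 3] + 6 ==> ((3*d == vec[c + 3] + 1 ==> ((!(3*d == vec[c + 3] + 1)) && (3*d <= c - 6 ==> (3*d == a[3*d + 5] + c + 4 && 6*d >= 2*a[3] - 23)))) && ((!(3*d == vec[c + 3] + 1)) ==> (3*d <= c - 6 ==> (3*d == a[3*d + 5] + c + 4 && 6*d >= 2*a[3] - 23))))) && ((!(val == vec[c + 3] + 6)) ==> (3*d <= c - 6 ==> (3*d == a[val] + c + 4 && 2*val >= 2*a[3] - 13)))
  WP_3: (val == vec[c + 3] + 6 ==> ((3*d == vec[c + 3] + 1 ==> ((3*d == vec[c + 3] + 1 ==> ((!(3*d == vec[c + 3] + 1)) && (3*d <= c - 6 ==> (3*d == a[3*d + 5] + c + 4 && 6*d >= 2*a[3] - 23)))) && ((!(3*d == vec[c + 3] + 1)) ==> (3*d <= c - 6 ==> (3*d == a[3*d + 5] + c + 4 && 6*d >= 2*a[3] - 23))))) && ((!(3*d == vec[c + 3] + 1)) ==> (3*d <= c - 6 ==> (3*d == a[3*d + 5] + c + 4 && 6*d >= 2*a[3] - 23))))) && ((!(val == vec[c + 3] + 6)) ==> (3*d <= c - 6 ==> (3*d == a[val] + c + 4 && 2*val >= 2*a[3] - 13)))
So before the loop: (val == vec[c + 3] + 6 ==> ((3*d == vec[c + 3] + 1 ==> ((3*d == vec[c + 3] + 1 ==> ((!(3*d == vec[c + 3] + 1)) && (3*d <= c - 6 ==> (3*d == a[3*d + 5] + c + 4 && 6*d >= 2*a[3] - 23)))) && ((!(3*d == vec[c + 3] + 1)) ==> (3*d <= c - 6 ==> (3*d == a[3*d + 5] + c + 4 && 6*d >= 2*a[3] - 23))))) && ((!(3*d == vec[c + 3] + 1)) ==> (3*d <= c - 6 ==> (3*d == a[3*d + 5] + c + 4 && 6*d >= 2*a[3] - 23))))) && ((!(val == vec[c + 3] + 6)) ==> (3*d <= c - 6 ==> (3*d == a[val] + c + 4 && 2*val >= 2*a[3] - 13)))
Before skip: (val == vec[c + 3] + 6 ==> ((3*d == vec[c + 3] + 1 ==> ((3*d == vec[c + 3] + 1 ==> ((!(3*d == vec[c + 3] + 1)) && (3*d <= c - 6 ==> (3*d == a[3*d + 5] + c + 4 && 6*d >= 2*a[3] - 23)))) && ((!(3*d == vec[c + 3] + 1)) ==> (3*d <= c - 6 ==> (3*d == a[3*d + 5] + c + 4 && 6*d >= 2*a[3] - 23))))) && ((!(3*d == vec[c + 3] + 1)) ==> (3*d <= c - 6 ==> (3*d == a[3*d + 5] + c + 4 && 6*d >= 2*a[3] - 23))))) && ((!(val == vec[c + 3] + 6)) ==> (3*d <= c - 6 ==> (3*d == a[val] + c + 4 && 2*val >= 2*a[3] - 13)))
Before skip: (val == vec[c + 3] + 6 ==> ((3*d == vec[c + 3] + 1 ==> ((3*d == vec[c + 3] + 1 ==> ((!(3*d == vec[c + 3] + 1)) && (3*d <= c - 6 ==> (3*d == a[3*d + 5] + c + 4 && 6*d >= 2*a[3] - 23)))) && ((!(3*d == vec[c + 3] + 1)) ==> (3*d <= c - 6 ==> (3*d == a[3*d + 5] + c + 4 && 6*d >= 2*a[3] - 23))))) && ((!(3*d == vec[c + 3] + 1)) ==> (3*d <= c - 6 ==> (3*d == a[3*d + 5] + c + 4 && 6*d >= 2*a[3] - 23))))) && ((!(val == vec[c + 3] + 6)) ==> (3*d <= c - 6 ==> (3*d == a[val] + c + 4 && 2*val >= 2*a[3] - 13)))
Before skip: (val == vec[c + 3] + 6 ==> ((3*d == vec[c + 3] + 1 ==> ((3*d == vec[c + 3] + 1 ==> ((!(3*d == vec[c + 3] + 1)) && (3*d <= c - 6 ==> (3*d == a[3*d + 5] + c + 4 && 6*d >= 2*a[3] - 23)))) && ((!(3*d == vec[c + 3] + 1)) ==> (3*d <= c - 6 ==> (3*d == a[3*d + 5] + c + 4 && 6*d >= 2*a[3] - 23))))) && ((!(3*d == vec[c + 3] + 1)) ==> (3*d <= c - 6 ==> (3*d == a[3*d + 5] + c + 4 && 6*d >= 2*a[3] - 23))))) && ((!(val == vec[c + 3] + 6)) ==> (3*d <= c - 6 ==> (3*d == a[val] + c + 4 && 2*val >= 2*a[3] - 13)))
Answer: WP = (val == vec[c + 3] + 6 ==> ((3*d == vec[c + 3] + 1 ==> ((3*d == vec[c + 3] + 1 ==> ((!(3*d == vec[c + 3] + 1)) && (3*d <= c - 6 ==> (3*d == a[3*d + 5] + c + 4 && 6*d >= 2*a[3] - 23)))) && ((!(3*d == vec[c + 3] + 1)) ==> (3*d <= c - 6 ==> (3*d == a[3*d + 5] + c + 4 && 6*d >= 2*a[3] - 23))))) && ((!(3*d == vec[c + 3] + 1)) ==> (3*d <= c - 6 ==> (3*d == a[3*d + 5] + c + 4 && 6*d >= 2*a[3] - 23))))) && ((!(val == vec[c + 3] + 6)) ==> (3*d <= c - 6 ==> (3*d == a[val] + c + 4 && 2*val >= 2*a[3] - 13)))


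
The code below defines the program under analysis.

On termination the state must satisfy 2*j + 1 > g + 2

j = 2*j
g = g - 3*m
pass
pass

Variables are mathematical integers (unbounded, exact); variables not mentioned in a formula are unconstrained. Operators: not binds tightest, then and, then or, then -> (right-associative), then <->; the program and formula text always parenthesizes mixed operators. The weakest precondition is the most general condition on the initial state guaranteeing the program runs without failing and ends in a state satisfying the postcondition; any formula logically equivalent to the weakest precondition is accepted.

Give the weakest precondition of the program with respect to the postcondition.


Working backward. After the program, the postcondition 2*j + 1 > g + 2 must hold; in canonical form it is 2*j > g + 1.
Before skip: 2*j > g + 1
Before skip: 2*j > g + 1
Before g := g - 3*m: 2*j + 3*m > g + 1
Before j := 2*j: 4*j + 3*m > g + 1
Answer: WP = 4*j + 3*m > g + 1


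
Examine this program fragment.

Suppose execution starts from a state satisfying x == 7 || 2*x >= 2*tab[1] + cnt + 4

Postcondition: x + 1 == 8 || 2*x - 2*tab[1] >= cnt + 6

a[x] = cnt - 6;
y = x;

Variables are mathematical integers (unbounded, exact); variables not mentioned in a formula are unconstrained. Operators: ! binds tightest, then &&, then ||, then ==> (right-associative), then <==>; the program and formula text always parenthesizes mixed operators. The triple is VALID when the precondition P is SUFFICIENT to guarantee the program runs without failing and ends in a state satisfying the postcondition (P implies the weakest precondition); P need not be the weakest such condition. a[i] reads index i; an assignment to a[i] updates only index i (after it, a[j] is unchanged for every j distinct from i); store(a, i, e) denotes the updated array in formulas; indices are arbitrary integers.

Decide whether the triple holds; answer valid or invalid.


Working backward. After the program, the postcondition x + 1 == 8 || 2*x - 2*tab[1] >= cnt + 6 must hold; in canonical form it is x == 7 || 2*x >= 2*tab[1] + cnt + 6.
Before y := x: x == 7 || 2*x >= 2*tab[1] + cnt + 6
Before a[x] := cnt - 6: x == 7 || 2*x >= 2*tab[1] + cnt + 6
The weakest precondition is x == 7 || 2*x >= 2*tab[1] + cnt + 6.
Check whether x == 7 || 2*x >= 2*tab[1] + cnt + 4 implies it.
Countermodel: at the initial state cnt = 12, tab = {[1] = 0, elsewhere 0}, x = 8, the precondition holds but the weakest precondition fails.
Answer: invalid


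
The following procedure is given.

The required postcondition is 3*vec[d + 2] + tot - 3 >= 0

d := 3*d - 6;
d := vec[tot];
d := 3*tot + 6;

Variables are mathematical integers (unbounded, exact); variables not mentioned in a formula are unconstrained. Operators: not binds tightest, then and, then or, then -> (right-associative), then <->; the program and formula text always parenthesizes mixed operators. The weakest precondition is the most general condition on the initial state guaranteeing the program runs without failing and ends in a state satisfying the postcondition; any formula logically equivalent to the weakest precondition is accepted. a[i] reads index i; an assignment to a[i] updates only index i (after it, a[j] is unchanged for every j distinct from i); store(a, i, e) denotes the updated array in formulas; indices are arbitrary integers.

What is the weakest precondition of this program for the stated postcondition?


Working backward. After the program, the postcondition 3*vec[d + 2] + tot - 3 >= 0 must hold; in canonical form it is 3*vec[d + 2] + tot >= 3.
Before d := 3*tot + 6: 3*vec[3*tot + 8] + tot >= 3
Before d := vec[tot]: 3*vec[3*tot + 8] + tot >= 3
Before d := 3*d - 6: 3*vec[3*tot + 8] + tot >= 3
Answer: WP = 3*vec[3*tot + 8] + tot >= 3


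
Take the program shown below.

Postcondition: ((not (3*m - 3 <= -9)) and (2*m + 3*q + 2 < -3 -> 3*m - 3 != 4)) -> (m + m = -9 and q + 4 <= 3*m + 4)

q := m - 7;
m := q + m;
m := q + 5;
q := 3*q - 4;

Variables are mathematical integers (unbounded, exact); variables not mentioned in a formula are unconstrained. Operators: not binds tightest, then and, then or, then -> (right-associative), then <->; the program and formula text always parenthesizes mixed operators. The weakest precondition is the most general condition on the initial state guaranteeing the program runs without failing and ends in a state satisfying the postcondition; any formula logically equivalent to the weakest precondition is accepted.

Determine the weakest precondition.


Working backward. After the program, the postcondition ((not (3*m - 3 <= -9)) and (2*m + 3*q + 2 < -3 -> 3*m - 3 != 4)) -> (m + m = -9 and q + 4 <= 3*m + 4) must hold; in canonical form it is ((not (3*m <= -6)) and (2*m + 3*q < -5 -> 3*m != 7)) -> (2*m = -9 and q <= 3*m).
Before q := 3*q - 4: ((not (3*m <= -6)) and (2*m + 9*q < 7 -> 3*m != 7)) -> (2*m = -9 and 3*q <= 3*m + 4)
Before m := q + 5: ((not (3*q <= -21)) and (11*q < -3 -> 3*q != -8)) -> 2*q = -19
Before m := q + m: ((not (3*q <= -21)) and (11*q < -3 -> 3*q != -8)) -> 2*q = -19
Before q := m - 7: ((not (3*m <= 0)) and (11*m < 74 -> 3*m != 13)) -> 2*m = -5
Answer: WP = ((not (3*m <= 0)) and (11*m < 74 -> 3*m != 13)) -> 2*m = -5


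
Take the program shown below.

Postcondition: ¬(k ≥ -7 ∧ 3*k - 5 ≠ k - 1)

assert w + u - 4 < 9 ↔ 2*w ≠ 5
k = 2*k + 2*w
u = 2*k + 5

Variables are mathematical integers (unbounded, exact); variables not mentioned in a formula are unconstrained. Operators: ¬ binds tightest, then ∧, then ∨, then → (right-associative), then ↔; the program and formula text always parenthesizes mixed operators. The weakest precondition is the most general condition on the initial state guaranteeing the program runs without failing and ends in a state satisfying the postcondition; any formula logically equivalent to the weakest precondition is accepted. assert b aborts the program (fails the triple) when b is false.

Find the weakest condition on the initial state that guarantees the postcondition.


Working backward. After the program, the postcondition ¬(k ≥ -7 ∧ 3*k - 5 ≠ k - 1) must hold; in canonical form it is ¬(k ≥ -7 ∧ 2*k ≠ 4).
Before u := 2*k + 5: ¬(k ≥ -7 ∧ 2*k ≠ 4)
Before k := 2*k + 2*w: ¬(2*k + 2*w ≥ -7 ∧ 4*k + 4*w ≠ 4)
Before assert w + u - 4 < 9 ↔ 2*w ≠ 5: (u + w < 13 ↔ 2*w ≠ 5) ∧ (¬(2*k + 2*w ≥ -7 ∧ 4*k + 4*w ≠ 4))
Answer: WP = (u + w < 13 ↔ 2*w ≠ 5) ∧ (¬(2*k + 2*w ≥ -7 ∧ 4*k + 4*w ≠ 4))


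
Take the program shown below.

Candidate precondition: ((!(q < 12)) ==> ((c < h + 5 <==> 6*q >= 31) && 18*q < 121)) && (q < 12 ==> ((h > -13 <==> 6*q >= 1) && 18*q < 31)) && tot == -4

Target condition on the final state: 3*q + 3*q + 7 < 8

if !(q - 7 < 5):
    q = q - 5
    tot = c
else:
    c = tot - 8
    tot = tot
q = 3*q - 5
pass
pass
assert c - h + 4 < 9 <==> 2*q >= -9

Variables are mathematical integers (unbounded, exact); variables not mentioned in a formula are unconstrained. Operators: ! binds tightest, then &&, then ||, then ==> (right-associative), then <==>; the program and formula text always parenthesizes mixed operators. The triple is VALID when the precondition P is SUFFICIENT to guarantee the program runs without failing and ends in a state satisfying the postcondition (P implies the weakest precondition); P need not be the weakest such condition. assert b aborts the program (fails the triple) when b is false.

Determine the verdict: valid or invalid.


Working backward. After the program, the postcondition 3*q + 3*q + 7 < 8 must hold; in canonical form it is 6*q < 1.
Before assert c - h + 4 < 9 <==> 2*q >= -9: (c < h + 5 <==> 2*q >= -9) && 6*q < 1
Before skip: (c < h + 5 <==> 2*q >= -9) && 6*q < 1
Before skip: (c < h + 5 <==> 2*q >= -9) && 6*q < 1
Before q := 3*q - 5: (c < h + 5 <==> 6*q >= 1) && 18*q < 31
Then branch requires (c < h + 5 <==> 6*q >= 31) && 18*q < 121; else branch requires (tot < h + 13 <==> 6*q >= 1) && 18*q < 31.
Before the if: ((!(q < 12)) ==> ((c < h + 5 <==> 6*q >= 31) && 18*q < 121)) && (q < 12 ==> ((tot < h + 13 <==> 6*q >= 1) && 18*q < 31))
The weakest precondition is ((!(q < 12)) ==> ((c < h + 5 <==> 6*q >= 31) && 18*q < 121)) && (q < 12 ==> ((tot < h + 13 <==> 6*q >= 1) && 18*q < 31)).
Check whether ((!(q < 12)) ==> ((c < h + 5 <==> 6*q >= 31) && 18*q < 121)) && (q < 12 ==> ((h > -13 <==> 6*q >= 1) && 18*q < 31)) && tot == -4 implies it.
Countermodel: at the initial state c = 0, h = -13, q = 0, tot = -4, the precondition holds but the weakest precondition fails.
Answer: invalid


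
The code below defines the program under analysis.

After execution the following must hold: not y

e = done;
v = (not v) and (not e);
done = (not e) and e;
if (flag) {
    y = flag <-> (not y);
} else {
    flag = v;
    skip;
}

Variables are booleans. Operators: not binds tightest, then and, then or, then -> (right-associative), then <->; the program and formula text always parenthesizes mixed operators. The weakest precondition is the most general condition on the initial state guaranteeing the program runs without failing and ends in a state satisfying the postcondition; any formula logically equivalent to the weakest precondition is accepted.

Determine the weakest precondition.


Working backward. After the program, not y must hold.
Then branch requires not (flag <-> (not y)); else branch requires not y.
Before the if: (flag -> (not (flag <-> (not y)))) and ((not flag) -> (not y))
Before done := (not e) and e: (flag -> (not (flag <-> (not y)))) and ((not flag) -> (not y))
Before v := (not v) and (not e): (flag -> (not (flag <-> (not y)))) and ((not flag) -> (not y))
Before e := done: (flag -> (not (flag <-> (not y)))) and ((not flag) -> (not y))
Answer: WP = (flag -> (not (flag <-> (not y)))) and ((not flag) -> (not y))


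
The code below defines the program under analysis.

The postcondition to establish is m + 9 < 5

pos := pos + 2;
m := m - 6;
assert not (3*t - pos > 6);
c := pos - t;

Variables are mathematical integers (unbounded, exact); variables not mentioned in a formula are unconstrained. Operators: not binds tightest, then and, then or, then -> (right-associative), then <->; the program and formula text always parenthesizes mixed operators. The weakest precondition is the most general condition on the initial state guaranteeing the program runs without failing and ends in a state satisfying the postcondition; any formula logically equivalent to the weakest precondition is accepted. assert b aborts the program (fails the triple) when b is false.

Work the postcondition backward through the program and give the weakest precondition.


Working backward. After the program, the postcondition m + 9 < 5 must hold; in canonical form it is m < -4.
Before c := pos - t: m < -4
Before assert not (3*t - pos > 6): (not (3*t > pos + 6)) and m < -4
Before m := m - 6: (not (3*t > pos + 6)) and m < 2
Before pos := pos + 2: (not (3*t > pos + 8)) and m < 2
Answer: WP = (not (3*t > pos + 8)) and m < 2


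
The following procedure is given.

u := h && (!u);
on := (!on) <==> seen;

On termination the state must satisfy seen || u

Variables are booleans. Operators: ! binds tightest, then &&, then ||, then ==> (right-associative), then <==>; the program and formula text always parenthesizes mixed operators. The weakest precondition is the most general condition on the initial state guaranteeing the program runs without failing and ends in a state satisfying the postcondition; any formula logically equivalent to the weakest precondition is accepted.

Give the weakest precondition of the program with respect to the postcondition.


Working backward. After the program, seen || u must hold.
Before on := (!on) <==> seen: seen || u
Before u := h && (!u): seen || (h && (!u))
Answer: WP = seen || (h && (!u))


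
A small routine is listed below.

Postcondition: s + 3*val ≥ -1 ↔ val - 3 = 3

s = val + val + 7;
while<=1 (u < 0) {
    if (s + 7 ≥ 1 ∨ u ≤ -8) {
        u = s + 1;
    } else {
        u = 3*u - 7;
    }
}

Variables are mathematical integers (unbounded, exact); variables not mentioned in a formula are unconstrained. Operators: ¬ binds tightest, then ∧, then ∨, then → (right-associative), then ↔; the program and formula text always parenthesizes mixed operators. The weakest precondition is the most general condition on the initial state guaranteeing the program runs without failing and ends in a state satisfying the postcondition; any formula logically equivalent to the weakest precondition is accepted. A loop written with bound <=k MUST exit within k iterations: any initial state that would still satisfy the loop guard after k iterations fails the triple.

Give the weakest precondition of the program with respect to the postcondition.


Working backward. After the program, the postcondition s + 3*val ≥ -1 ↔ val - 3 = 3 must hold; in canonical form it is s + 3*val ≥ -1 ↔ val = 6.
Before the loop (bound <=1), unroll the exhaustion recursion (WP_0 = exit-now case; WP_j = one more guarded iteration, up to j = 1):
  WP_0: (¬(u < 0)) ∧ (s + 3*val ≥ -1 ↔ val = 6)
  WP_1: (u < 0 → (((s ≥ -6 ∨ u ≤ -8) → ((¬(s < -1)) ∧ (s + 3*val ≥ -1 ↔ val = 6))) ∧ ((¬(s ≥ -6 ∨ u ≤ -8)) → ((¬(3*u < 7)) ∧ (s + 3*val ≥ -1 ↔ val = 6))))) ∧ ((¬(u < 0)) → (s + 3*val ≥ -1 ↔ val = 6))
So before the loop: (u < 0 → (((s ≥ -6 ∨ u ≤ -8) → ((¬(s < -1)) ∧ (s + 3*val ≥ -1 ↔ val = 6))) ∧ ((¬(s ≥ -6 ∨ u ≤ -8)) → ((¬(3*u < 7)) ∧ (s + 3*val ≥ -1 ↔ val = 6))))) ∧ ((¬(u < 0)) → (s + 3*val ≥ -1 ↔ val = 6))
Before s := val + val + 7: (u < 0 → (((2*val ≥ -13 ∨ u ≤ -8) → ((¬(2*val < -8)) ∧ (5*val ≥ -8 ↔ val = 6))) ∧ ((¬(2*val ≥ -13 ∨ u ≤ -8)) → ((¬(3*u < 7)) ∧ (5*val ≥ -8 ↔ val = 6))))) ∧ ((¬(u < 0)) → (5*val ≥ -8 ↔ val = 6))
Answer: WP = (u < 0 → (((2*val ≥ -13 ∨ u ≤ -8) → ((¬(2*val < -8)) ∧ (5*val ≥ -8 ↔ val = 6))) ∧ ((¬(2*val ≥ -13 ∨ u ≤ -8)) → ((¬(3*u < 7)) ∧ (5*val ≥ -8 ↔ val = 6))))) ∧ ((¬(u < 0)) → (5*val ≥ -8 ↔ val = 6))


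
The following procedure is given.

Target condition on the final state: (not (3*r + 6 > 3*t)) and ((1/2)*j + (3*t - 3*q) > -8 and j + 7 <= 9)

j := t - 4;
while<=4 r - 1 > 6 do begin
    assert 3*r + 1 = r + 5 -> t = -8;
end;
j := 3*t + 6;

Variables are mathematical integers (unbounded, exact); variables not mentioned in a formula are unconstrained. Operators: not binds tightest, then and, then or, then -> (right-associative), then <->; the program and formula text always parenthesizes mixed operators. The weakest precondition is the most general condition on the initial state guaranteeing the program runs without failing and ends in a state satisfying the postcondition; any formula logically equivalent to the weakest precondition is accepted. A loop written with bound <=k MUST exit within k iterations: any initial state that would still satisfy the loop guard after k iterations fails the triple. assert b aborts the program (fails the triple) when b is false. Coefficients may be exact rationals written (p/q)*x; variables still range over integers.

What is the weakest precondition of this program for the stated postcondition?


Working backward. After the program, the postcondition (not (3*r + 6 > 3*t)) and ((1/2)*j + (3*t - 3*q) > -8 and j + 7 <= 9) must hold; in canonical form it is (not (3*r > 3*t - 6)) and (1/2)*j + 3*t > 3*q - 8 and j <= 2.
Before j := 3*t + 6: (not (3*r > 3*t - 6)) and (9/2)*t > 3*q - 11 and 3*t <= -4
Before the loop (bound <=4), unroll the exhaustion recursion (WP_0 = exit-now case; WP_j = one more guarded iteration, up to j = 4):
  WP_0: (not (r > 7)) and (not (3*r > 3*t - 6)) and (9/2)*t > 3*q - 11 and 3*t <= -4
  WP_1: (r > 7 -> ((2*r = 4 -> t = -8) and (not (r > 7)) and (not (3*r > 3*t - 6)) and (9/2)*t > 3*q - 11 and 3*t <= -4)) and ((not (r > 7)) -> ((not (3*r > 3*t - 6)) and (9/2)*t > 3*q - 11 and 3*t <= -4))
  WP_2: (r > 7 -> ((2*r = 4 -> t = -8) and (r > 7 -> ((2*r = 4 -> t = -8) and (not (r > 7)) and (not (3*r > 3*t - 6)) and (9/2)*t > 3*q - 11 and 3*t <= -4)) and ((not (r > 7)) -> ((not (3*r > 3*t - 6)) and (9/2)*t > 3*q - 11 and 3*t <= -4)))) and ((not (r > 7)) -> ((not (3*r > 3*t - 6)) and (9/2)*t > 3*q - 11 and 3*t <= -4))
  WP_3: (r > 7 -> ((2*r = 4 -> t = -8) and (r > 7 -> ((2*r = 4 -> t = -8) and (r > 7 -> ((2*r = 4 -> t = -8) and (not (r > 7)) and (not (3*r > 3*t - 6)) and (9/2)*t > 3*q - 11 and 3*t <= -4)) and ((not (r > 7)) -> ((not (3*r > 3*t - 6)) and (9/2)*t > 3*q - 11 and 3*t <= -4)))) and ((not (r > 7)) -> ((not (3*r > 3*t - 6)) and (9/2)*t > 3*q - 11 and 3*t <= -4)))) and ((not (r > 7)) -> ((not (3*r > 3*t - 6)) and (9/2)*t > 3*q - 11 and 3*t <= -4))
  WP_4: (r > 7 -> ((2*r = 4 -> t = -8) and (r > 7 -> ((2*r = 4 -> t = -8) and (r > 7 -> ((2*r = 4 -> t = -8) and (r > 7 -> ((2*r = 4 -> t = -8) and (not (r > 7)) and (not (3*r > 3*t - 6)) and (9/2)*t > 3*q - 11 and 3*t <= -4)) and ((not (r > 7)) -> ((not (3*r > 3*t - 6)) and (9/2)*t > 3*q - 11 and 3*t <= -4)))) and ((not (r > 7)) -> ((not (3*r > 3*t - 6)) and (9/2)*t > 3*q - 11 and 3*t <= -4)))) and ((not (r > 7)) -> ((not (3*r > 3*t - 6)) and (9/2)*t > 3*q - 11 and 3*t <= -4)))) and ((not (r > 7)) -> ((not (3*r > 3*t - 6)) and (9/2)*t > 3*q - 11 and 3*t <= -4))
So before the loop: (r > 7 -> ((2*r = 4 -> t = -8) and (r > 7 -> ((2*r = 4 -> t = -8) and (r > 7 -> ((2*r = 4 -> t = -8) and (r > 7 -> ((2*r = 4 -> t = -8) and (not (r > 7)) and (not (3*r > 3*t - 6)) and (9/2)*t > 3*q - 11 and 3*t <= -4)) and ((not (r > 7)) -> ((not (3*r > 3*t - 6)) and (9/2)*t > 3*q - 11 and 3*t <= -4)))) and ((not (r > 7)) -> ((not (3*r > 3*t - 6)) and (9/2)*t > 3*q - 11 and 3*t <= -4)))) and ((not (r > 7)) -> ((not (3*r > 3*t - 6)) and (9/2)*t > 3*q - 11 and 3*t <= -4)))) and ((not (r > 7)) -> ((not (3*r > 3*t - 6)) and (9/2)*t > 3*q - 11 and 3*t <= -4))
Before j := t - 4: (r > 7 -> ((2*r = 4 -> t = -8) and (r > 7 -> ((2*r = 4 -> t = -8) and (r > 7 -> ((2*r = 4 -> t = -8) and (r > 7 -> ((2*r = 4 -> t = -8) and (not (r > 7)) and (not (3*r > 3*t - 6)) and (9/2)*t > 3*q - 11 and 3*t <= -4)) and ((not (r > 7)) -> ((not (3*r > 3*t - 6)) and (9/2)*t > 3*q - 11 and 3*t <= -4)))) and ((not (r > 7)) -> ((not (3*r > 3*t - 6)) and (9/2)*t > 3*q - 11 and 3*t <= -4)))) and ((not (r > 7)) -> ((not (3*r > 3*t - 6)) and (9/2)*t > 3*q - 11 and 3*t <= -4)))) and ((not (r > 7)) -> ((not (3*r > 3*t - 6)) and (9/2)*t > 3*q - 11 and 3*t <= -4))
Answer: WP = (r > 7 -> ((2*r = 4 -> t = -8) and (r > 7 -> ((2*r = 4 -> t = -8) and (r > 7 -> ((2*r = 4 -> t = -8) and (r > 7 -> ((2*r = 4 -> t = -8) and (not (r > 7)) and (not (3*r > 3*t - 6)) and (9/2)*t > 3*q - 11 and 3*t <= -4)) and ((not (r > 7)) -> ((not (3*r > 3*t - 6)) and (9/2)*t > 3*q - 11 and 3*t <= -4)))) and ((not (r > 7)) -> ((not (3*r > 3*t - 6)) and (9/2)*t > 3*q - 11 and 3*t <= -4)))) and ((not (r > 7)) -> ((not (3*r > 3*t - 6)) and (9/2)*t > 3*q - 11 and 3*t <= -4)))) and ((not (r > 7)) -> ((not (3*r > 3*t - 6)) and (9/2)*t > 3*q - 11 and 3*t <= -4))
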